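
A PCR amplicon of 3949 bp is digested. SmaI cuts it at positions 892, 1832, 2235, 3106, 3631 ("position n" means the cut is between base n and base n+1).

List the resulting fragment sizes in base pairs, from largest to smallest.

940, 892, 871, 525, 403, 318 bp

Linear molecule, 5 cuts → 6 fragments:
  892 − 0 = 892 bp
  1832 − 892 = 940 bp
  2235 − 1832 = 403 bp
  3106 − 2235 = 871 bp
  3631 − 3106 = 525 bp
  3949 − 3631 = 318 bp
Sorted largest to smallest: 940, 892, 871, 525, 403, 318 bp.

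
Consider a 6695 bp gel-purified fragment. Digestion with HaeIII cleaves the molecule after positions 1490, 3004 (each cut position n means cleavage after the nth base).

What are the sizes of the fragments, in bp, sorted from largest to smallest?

3691, 1514, 1490 bp

Linear molecule, 2 cuts → 3 fragments:
  1490 − 0 = 1490 bp
  3004 − 1490 = 1514 bp
  6695 − 3004 = 3691 bp
Sorted largest to smallest: 3691, 1514, 1490 bp.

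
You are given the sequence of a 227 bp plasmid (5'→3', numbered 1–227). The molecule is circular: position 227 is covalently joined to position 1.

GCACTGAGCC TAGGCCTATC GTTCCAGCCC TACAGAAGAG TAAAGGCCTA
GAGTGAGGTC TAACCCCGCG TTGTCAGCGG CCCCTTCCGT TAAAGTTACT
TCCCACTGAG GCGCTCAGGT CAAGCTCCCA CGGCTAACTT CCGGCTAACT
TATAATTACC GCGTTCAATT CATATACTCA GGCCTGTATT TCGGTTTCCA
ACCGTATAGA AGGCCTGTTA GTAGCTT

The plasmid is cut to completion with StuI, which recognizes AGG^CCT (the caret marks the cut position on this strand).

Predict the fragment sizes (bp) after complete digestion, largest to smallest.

136, 32, 31, 28 bp

StuI sites (AGGCCT) start at positions 12, 44, 180, 211.
StuI cuts after base 3 of each site, so after positions 14, 46, 182, 213.
Circular molecule, 4 cuts → 4 fragments:
  15–46 → 32 bp
  47–182 → 136 bp
  183–213 → 31 bp
  214–227 then 1–14 → 14 + 14 = 28 bp
Sorted largest to smallest: 136, 32, 31, 28 bp.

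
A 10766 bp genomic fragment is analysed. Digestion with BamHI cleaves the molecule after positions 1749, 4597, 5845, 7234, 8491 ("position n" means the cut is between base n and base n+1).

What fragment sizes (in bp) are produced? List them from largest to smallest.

2848, 2275, 1749, 1389, 1257, 1248 bp

Linear molecule, 5 cuts → 6 fragments:
  1749 − 0 = 1749 bp
  4597 − 1749 = 2848 bp
  5845 − 4597 = 1248 bp
  7234 − 5845 = 1389 bp
  8491 − 7234 = 1257 bp
  10766 − 8491 = 2275 bp
Sorted largest to smallest: 2848, 2275, 1749, 1389, 1257, 1248 bp.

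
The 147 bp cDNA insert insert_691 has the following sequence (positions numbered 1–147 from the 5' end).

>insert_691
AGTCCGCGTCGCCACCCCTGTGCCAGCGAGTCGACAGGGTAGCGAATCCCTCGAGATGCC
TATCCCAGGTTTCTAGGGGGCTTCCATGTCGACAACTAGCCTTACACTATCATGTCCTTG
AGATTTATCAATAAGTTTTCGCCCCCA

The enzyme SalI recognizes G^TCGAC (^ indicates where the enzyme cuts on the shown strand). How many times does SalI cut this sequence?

GTCGAC occurs starting at positions 30, 88.
SalI cuts at 2 sites.

2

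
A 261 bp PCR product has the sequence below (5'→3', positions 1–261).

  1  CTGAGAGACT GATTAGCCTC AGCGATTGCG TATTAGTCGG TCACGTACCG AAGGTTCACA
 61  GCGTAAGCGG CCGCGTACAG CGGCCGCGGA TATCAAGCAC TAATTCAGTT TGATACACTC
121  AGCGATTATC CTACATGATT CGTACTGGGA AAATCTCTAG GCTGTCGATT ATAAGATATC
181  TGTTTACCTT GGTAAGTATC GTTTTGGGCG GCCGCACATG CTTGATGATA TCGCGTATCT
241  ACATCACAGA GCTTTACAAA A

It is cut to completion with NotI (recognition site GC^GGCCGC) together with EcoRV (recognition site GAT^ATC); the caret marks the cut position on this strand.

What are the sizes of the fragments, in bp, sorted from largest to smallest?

86, 68, 32, 32, 20, 13, 10 bp

NotI sites (GCGGCCGC) start at positions 67, 80, 208.
NotI cuts after base 2 of each site, so after positions 68, 81, 209.
EcoRV sites (GATATC) start at positions 89, 175, 227.
EcoRV cuts after base 3 of each site, so after positions 91, 177, 229.
Combined cut positions: 68, 81, 91, 177, 209, 229.
Linear molecule, 6 cuts → 7 fragments:
  1–68 → 68 bp
  69–81 → 13 bp
  82–91 → 10 bp
  92–177 → 86 bp
  178–209 → 32 bp
  210–229 → 20 bp
  230–261 → 32 bp
Sorted largest to smallest: 86, 68, 32, 32, 20, 13, 10 bp.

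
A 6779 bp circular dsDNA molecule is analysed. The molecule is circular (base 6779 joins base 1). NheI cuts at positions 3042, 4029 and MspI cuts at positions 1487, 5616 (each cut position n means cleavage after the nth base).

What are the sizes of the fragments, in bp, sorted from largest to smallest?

Combined cut positions (sorted): 1487, 3042, 4029, 5616.
Circular molecule, 4 cuts → 4 fragments:
  3042 − 1487 = 1555 bp
  4029 − 3042 = 987 bp
  5616 − 4029 = 1587 bp
  wrap: 6779 − 5616 + 1487 = 2650 bp
Sorted largest to smallest: 2650, 1587, 1555, 987 bp.

2650, 1587, 1555, 987 bp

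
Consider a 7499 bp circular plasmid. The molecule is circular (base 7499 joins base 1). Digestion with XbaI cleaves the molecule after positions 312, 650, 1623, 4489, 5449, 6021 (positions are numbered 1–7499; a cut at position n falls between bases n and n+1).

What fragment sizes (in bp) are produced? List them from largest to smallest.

2866, 1790, 973, 960, 572, 338 bp

Circular molecule, 6 cuts → 6 fragments:
  650 − 312 = 338 bp
  1623 − 650 = 973 bp
  4489 − 1623 = 2866 bp
  5449 − 4489 = 960 bp
  6021 − 5449 = 572 bp
  wrap: 7499 − 6021 + 312 = 1790 bp
Sorted largest to smallest: 2866, 1790, 973, 960, 572, 338 bp.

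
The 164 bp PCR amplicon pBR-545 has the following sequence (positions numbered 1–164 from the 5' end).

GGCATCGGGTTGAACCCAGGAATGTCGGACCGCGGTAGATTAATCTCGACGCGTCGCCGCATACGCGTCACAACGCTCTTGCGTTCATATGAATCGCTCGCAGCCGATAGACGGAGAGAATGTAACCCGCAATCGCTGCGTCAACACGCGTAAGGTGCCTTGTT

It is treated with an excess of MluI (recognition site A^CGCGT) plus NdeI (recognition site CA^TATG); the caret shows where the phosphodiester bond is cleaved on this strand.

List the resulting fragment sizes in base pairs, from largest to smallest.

59, 49, 24, 18, 14 bp

MluI sites (ACGCGT) start at positions 49, 63, 146.
MluI cuts after the first base of each site, so after positions 49, 63, 146.
The NdeI site (CATATG) starts at position 86.
NdeI cuts after base 2 of each site, so after position 87.
Combined cut positions: 49, 63, 87, 146.
Linear molecule, 4 cuts → 5 fragments:
  1–49 → 49 bp
  50–63 → 14 bp
  64–87 → 24 bp
  88–146 → 59 bp
  147–164 → 18 bp
Sorted largest to smallest: 59, 49, 24, 18, 14 bp.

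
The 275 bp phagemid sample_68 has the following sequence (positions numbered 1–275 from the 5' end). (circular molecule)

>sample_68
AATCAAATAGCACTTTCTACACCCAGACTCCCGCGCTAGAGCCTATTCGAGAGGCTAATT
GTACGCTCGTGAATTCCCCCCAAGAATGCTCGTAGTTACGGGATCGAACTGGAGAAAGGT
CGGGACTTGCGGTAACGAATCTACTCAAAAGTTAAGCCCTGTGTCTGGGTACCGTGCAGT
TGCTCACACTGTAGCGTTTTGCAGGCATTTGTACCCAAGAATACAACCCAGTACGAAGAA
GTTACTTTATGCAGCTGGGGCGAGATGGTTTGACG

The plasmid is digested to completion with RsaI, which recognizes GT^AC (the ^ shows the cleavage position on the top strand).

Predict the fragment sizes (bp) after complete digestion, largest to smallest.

108, 105, 42, 20 bp

RsaI sites (GTAC) start at positions 61, 169, 211, 231.
RsaI cuts after base 2 of each site, so after positions 62, 170, 212, 232.
Circular molecule, 4 cuts → 4 fragments:
  63–170 → 108 bp
  171–212 → 42 bp
  213–232 → 20 bp
  233–275 then 1–62 → 43 + 62 = 105 bp
Sorted largest to smallest: 108, 105, 42, 20 bp.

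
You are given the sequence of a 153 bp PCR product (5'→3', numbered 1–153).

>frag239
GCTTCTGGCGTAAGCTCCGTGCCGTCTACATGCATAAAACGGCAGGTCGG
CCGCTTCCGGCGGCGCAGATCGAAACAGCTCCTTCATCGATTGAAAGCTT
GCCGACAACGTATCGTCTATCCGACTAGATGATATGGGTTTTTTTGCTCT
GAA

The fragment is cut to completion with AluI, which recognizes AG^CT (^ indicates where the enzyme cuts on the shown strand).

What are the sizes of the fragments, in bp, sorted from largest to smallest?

AluI sites (AGCT) start at positions 13, 77, 96.
AluI cuts after base 2 of each site, so after positions 14, 78, 97.
Linear molecule, 3 cuts → 4 fragments:
  1–14 → 14 bp
  15–78 → 64 bp
  79–97 → 19 bp
  98–153 → 56 bp
Sorted largest to smallest: 64, 56, 19, 14 bp.

64, 56, 19, 14 bp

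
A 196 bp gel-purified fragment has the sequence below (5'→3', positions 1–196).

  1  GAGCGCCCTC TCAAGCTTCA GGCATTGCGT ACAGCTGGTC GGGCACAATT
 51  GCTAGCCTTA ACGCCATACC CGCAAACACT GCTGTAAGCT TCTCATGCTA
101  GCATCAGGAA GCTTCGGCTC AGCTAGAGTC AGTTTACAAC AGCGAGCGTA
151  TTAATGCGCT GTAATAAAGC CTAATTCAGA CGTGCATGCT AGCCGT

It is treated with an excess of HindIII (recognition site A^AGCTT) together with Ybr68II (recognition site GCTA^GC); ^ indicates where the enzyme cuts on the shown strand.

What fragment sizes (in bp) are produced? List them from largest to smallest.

HindIII sites (AAGCTT) start at positions 13, 86, 109.
HindIII cuts after the first base of each site, so after positions 13, 86, 109.
Ybr68II sites (GCTAGC) start at positions 51, 97, 188.
Ybr68II cuts after base 4 of each site, so after positions 54, 100, 191.
Combined cut positions: 13, 54, 86, 100, 109, 191.
Linear molecule, 6 cuts → 7 fragments:
  1–13 → 13 bp
  14–54 → 41 bp
  55–86 → 32 bp
  87–100 → 14 bp
  101–109 → 9 bp
  110–191 → 82 bp
  192–196 → 5 bp
Sorted largest to smallest: 82, 41, 32, 14, 13, 9, 5 bp.

82, 41, 32, 14, 13, 9, 5 bp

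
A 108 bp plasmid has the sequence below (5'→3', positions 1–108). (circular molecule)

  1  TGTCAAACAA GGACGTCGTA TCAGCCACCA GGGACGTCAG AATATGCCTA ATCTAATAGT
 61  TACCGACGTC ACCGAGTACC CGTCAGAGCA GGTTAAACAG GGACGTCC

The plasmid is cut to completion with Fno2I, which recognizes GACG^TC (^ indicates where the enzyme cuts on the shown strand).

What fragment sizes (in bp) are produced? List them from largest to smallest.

37, 32, 21, 18 bp

Fno2I sites (GACGTC) start at positions 12, 33, 65, 102.
Fno2I cuts after base 4 of each site, so after positions 15, 36, 68, 105.
Circular molecule, 4 cuts → 4 fragments:
  16–36 → 21 bp
  37–68 → 32 bp
  69–105 → 37 bp
  106–108 then 1–15 → 3 + 15 = 18 bp
Sorted largest to smallest: 37, 32, 21, 18 bp.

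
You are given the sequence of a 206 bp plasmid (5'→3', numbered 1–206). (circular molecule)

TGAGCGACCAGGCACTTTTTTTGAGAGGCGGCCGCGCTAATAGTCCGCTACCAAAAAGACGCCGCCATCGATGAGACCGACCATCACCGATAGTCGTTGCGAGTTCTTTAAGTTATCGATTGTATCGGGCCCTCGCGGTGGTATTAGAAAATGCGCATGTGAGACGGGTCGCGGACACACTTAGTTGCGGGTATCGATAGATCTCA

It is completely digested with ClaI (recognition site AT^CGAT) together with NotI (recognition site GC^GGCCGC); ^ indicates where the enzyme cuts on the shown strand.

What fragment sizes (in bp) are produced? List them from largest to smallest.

ClaI sites (ATCGAT) start at positions 67, 115, 193.
ClaI cuts after base 2 of each site, so after positions 68, 116, 194.
The NotI site (GCGGCCGC) starts at position 28.
NotI cuts after base 2 of each site, so after position 29.
Combined cut positions: 29, 68, 116, 194.
Circular molecule, 4 cuts → 4 fragments:
  30–68 → 39 bp
  69–116 → 48 bp
  117–194 → 78 bp
  195–206 then 1–29 → 12 + 29 = 41 bp
Sorted largest to smallest: 78, 48, 41, 39 bp.

78, 48, 41, 39 bp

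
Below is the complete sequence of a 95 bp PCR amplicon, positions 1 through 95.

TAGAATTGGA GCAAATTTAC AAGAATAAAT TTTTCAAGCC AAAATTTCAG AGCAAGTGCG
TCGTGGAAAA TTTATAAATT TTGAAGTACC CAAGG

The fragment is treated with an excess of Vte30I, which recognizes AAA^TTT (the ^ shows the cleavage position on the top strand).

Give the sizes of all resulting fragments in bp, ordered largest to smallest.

Vte30I sites (AAATTT) start at positions 13, 27, 42, 68, 76.
Vte30I cuts after base 3 of each site, so after positions 15, 29, 44, 70, 78.
Linear molecule, 5 cuts → 6 fragments:
  1–15 → 15 bp
  16–29 → 14 bp
  30–44 → 15 bp
  45–70 → 26 bp
  71–78 → 8 bp
  79–95 → 17 bp
Sorted largest to smallest: 26, 17, 15, 15, 14, 8 bp.

26, 17, 15, 15, 14, 8 bp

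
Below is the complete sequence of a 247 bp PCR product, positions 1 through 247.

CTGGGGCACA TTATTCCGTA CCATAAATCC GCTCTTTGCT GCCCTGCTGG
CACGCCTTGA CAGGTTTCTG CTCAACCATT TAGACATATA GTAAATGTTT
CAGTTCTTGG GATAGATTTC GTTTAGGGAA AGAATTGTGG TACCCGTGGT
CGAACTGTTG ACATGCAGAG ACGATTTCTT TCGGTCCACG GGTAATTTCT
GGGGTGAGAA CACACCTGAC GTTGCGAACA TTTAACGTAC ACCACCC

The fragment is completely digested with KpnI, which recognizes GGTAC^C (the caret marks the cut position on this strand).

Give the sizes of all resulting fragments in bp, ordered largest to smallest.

143, 104 bp

The KpnI site (GGTACC) starts at position 139.
KpnI cuts after base 5 of each site (before the last base), so after position 143.
Linear molecule, 1 cut → 2 fragments:
  1–143 → 143 bp
  144–247 → 104 bp
Sorted largest to smallest: 143, 104 bp.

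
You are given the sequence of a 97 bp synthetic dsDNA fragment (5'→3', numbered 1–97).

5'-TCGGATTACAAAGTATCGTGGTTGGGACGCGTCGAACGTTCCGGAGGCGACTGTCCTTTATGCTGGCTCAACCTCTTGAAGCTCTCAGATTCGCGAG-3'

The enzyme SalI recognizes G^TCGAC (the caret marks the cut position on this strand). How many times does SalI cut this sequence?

No occurrence of GTCGAC is present in the sequence.
SalI does not cut: 0 sites.

0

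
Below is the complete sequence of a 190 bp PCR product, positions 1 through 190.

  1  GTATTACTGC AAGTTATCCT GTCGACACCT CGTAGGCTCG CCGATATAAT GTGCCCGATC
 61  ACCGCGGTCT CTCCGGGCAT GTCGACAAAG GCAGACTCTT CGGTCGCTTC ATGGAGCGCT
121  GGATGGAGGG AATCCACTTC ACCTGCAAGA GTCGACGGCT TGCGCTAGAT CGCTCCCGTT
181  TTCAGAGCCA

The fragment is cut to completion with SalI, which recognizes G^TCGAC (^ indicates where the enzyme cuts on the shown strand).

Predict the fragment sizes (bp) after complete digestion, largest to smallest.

SalI sites (GTCGAC) start at positions 21, 81, 151.
SalI cuts after the first base of each site, so after positions 21, 81, 151.
Linear molecule, 3 cuts → 4 fragments:
  1–21 → 21 bp
  22–81 → 60 bp
  82–151 → 70 bp
  152–190 → 39 bp
Sorted largest to smallest: 70, 60, 39, 21 bp.

70, 60, 39, 21 bp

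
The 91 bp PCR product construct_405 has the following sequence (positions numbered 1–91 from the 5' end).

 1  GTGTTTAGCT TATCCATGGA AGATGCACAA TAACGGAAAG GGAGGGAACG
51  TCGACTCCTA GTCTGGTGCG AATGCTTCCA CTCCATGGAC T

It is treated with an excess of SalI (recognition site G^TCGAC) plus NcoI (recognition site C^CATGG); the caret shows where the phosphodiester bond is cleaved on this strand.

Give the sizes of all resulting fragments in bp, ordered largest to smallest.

36, 33, 14, 8 bp

The SalI site (GTCGAC) starts at position 50.
SalI cuts after the first base of each site, so after position 50.
NcoI sites (CCATGG) start at positions 14, 83.
NcoI cuts after the first base of each site, so after positions 14, 83.
Combined cut positions: 14, 50, 83.
Linear molecule, 3 cuts → 4 fragments:
  1–14 → 14 bp
  15–50 → 36 bp
  51–83 → 33 bp
  84–91 → 8 bp
Sorted largest to smallest: 36, 33, 14, 8 bp.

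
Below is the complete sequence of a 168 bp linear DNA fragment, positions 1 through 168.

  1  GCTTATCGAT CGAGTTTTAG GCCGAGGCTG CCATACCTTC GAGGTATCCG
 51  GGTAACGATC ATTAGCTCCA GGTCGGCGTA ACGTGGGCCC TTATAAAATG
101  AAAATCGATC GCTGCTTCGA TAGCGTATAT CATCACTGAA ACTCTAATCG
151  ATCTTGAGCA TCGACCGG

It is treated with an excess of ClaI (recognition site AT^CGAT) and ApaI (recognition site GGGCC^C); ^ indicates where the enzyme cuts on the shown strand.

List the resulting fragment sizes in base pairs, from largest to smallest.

83, 43, 20, 16, 6 bp

ClaI sites (ATCGAT) start at positions 5, 104, 147.
ClaI cuts after base 2 of each site, so after positions 6, 105, 148.
The ApaI site (GGGCCC) starts at position 85.
ApaI cuts after base 5 of each site (before the last base), so after position 89.
Combined cut positions: 6, 89, 105, 148.
Linear molecule, 4 cuts → 5 fragments:
  1–6 → 6 bp
  7–89 → 83 bp
  90–105 → 16 bp
  106–148 → 43 bp
  149–168 → 20 bp
Sorted largest to smallest: 83, 43, 20, 16, 6 bp.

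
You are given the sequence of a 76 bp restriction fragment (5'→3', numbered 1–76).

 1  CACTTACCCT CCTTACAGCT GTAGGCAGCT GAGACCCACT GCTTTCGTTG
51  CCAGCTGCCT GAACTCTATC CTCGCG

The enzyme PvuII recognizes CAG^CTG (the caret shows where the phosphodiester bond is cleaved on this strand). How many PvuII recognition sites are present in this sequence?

CAGCTG occurs starting at positions 16, 26, 52.
PvuII cuts at 3 sites.

3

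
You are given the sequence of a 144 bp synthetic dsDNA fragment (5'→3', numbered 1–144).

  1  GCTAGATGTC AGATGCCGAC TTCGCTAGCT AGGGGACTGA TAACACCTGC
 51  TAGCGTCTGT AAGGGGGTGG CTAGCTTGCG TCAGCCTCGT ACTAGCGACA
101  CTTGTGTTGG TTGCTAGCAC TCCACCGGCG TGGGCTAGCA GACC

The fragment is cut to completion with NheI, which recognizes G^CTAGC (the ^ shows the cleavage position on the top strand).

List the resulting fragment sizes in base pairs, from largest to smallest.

NheI sites (GCTAGC) start at positions 24, 49, 70, 113, 134.
NheI cuts after the first base of each site, so after positions 24, 49, 70, 113, 134.
Linear molecule, 5 cuts → 6 fragments:
  1–24 → 24 bp
  25–49 → 25 bp
  50–70 → 21 bp
  71–113 → 43 bp
  114–134 → 21 bp
  135–144 → 10 bp
Sorted largest to smallest: 43, 25, 24, 21, 21, 10 bp.

43, 25, 24, 21, 21, 10 bp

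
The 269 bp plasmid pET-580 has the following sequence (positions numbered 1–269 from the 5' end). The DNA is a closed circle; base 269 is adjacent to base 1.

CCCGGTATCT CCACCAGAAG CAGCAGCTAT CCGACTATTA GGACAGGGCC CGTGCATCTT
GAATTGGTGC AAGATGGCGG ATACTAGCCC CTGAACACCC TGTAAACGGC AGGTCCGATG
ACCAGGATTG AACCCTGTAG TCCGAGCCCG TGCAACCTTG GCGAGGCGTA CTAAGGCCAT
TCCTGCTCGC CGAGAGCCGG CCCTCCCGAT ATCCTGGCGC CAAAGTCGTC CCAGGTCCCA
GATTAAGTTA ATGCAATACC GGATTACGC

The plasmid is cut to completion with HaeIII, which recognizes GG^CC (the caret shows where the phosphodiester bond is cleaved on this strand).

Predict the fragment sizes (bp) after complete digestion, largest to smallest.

HaeIII sites (GGCC) start at positions 47, 175, 199.
HaeIII cuts after base 2 of each site, so after positions 48, 176, 200.
Circular molecule, 3 cuts → 3 fragments:
  49–176 → 128 bp
  177–200 → 24 bp
  201–269 then 1–48 → 69 + 48 = 117 bp
Sorted largest to smallest: 128, 117, 24 bp.

128, 117, 24 bp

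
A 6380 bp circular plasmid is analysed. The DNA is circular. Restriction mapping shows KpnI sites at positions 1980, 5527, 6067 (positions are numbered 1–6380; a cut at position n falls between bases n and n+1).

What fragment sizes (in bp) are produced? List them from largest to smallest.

Circular molecule, 3 cuts → 3 fragments:
  5527 − 1980 = 3547 bp
  6067 − 5527 = 540 bp
  wrap: 6380 − 6067 + 1980 = 2293 bp
Sorted largest to smallest: 3547, 2293, 540 bp.

3547, 2293, 540 bp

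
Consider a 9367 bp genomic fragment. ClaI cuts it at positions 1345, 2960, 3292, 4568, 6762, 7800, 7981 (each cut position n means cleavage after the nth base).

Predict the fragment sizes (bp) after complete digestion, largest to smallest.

Linear molecule, 7 cuts → 8 fragments:
  1345 − 0 = 1345 bp
  2960 − 1345 = 1615 bp
  3292 − 2960 = 332 bp
  4568 − 3292 = 1276 bp
  6762 − 4568 = 2194 bp
  7800 − 6762 = 1038 bp
  7981 − 7800 = 181 bp
  9367 − 7981 = 1386 bp
Sorted largest to smallest: 2194, 1615, 1386, 1345, 1276, 1038, 332, 181 bp.

2194, 1615, 1386, 1345, 1276, 1038, 332, 181 bp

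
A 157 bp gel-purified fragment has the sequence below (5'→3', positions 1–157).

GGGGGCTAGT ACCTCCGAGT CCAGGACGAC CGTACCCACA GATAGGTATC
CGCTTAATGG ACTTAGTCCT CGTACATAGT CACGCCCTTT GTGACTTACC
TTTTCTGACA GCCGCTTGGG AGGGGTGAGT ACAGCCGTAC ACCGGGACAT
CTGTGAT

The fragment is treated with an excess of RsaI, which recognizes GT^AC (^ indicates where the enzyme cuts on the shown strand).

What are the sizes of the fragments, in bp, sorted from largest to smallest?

RsaI sites (GTAC) start at positions 9, 32, 72, 129, 137.
RsaI cuts after base 2 of each site, so after positions 10, 33, 73, 130, 138.
Linear molecule, 5 cuts → 6 fragments:
  1–10 → 10 bp
  11–33 → 23 bp
  34–73 → 40 bp
  74–130 → 57 bp
  131–138 → 8 bp
  139–157 → 19 bp
Sorted largest to smallest: 57, 40, 23, 19, 10, 8 bp.

57, 40, 23, 19, 10, 8 bp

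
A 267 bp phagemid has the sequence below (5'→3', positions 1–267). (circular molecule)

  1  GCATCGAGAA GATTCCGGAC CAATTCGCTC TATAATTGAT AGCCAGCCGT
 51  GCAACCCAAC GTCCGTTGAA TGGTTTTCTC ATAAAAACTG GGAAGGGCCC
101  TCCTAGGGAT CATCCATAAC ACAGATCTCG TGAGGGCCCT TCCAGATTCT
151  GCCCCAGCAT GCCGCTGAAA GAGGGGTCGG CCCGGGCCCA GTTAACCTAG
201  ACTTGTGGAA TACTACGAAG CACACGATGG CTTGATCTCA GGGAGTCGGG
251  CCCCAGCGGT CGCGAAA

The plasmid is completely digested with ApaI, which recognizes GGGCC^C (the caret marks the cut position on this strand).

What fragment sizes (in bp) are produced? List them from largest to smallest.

114, 64, 50, 39 bp

ApaI sites (GGGCCC) start at positions 95, 134, 184, 248.
ApaI cuts after base 5 of each site (before the last base), so after positions 99, 138, 188, 252.
Circular molecule, 4 cuts → 4 fragments:
  100–138 → 39 bp
  139–188 → 50 bp
  189–252 → 64 bp
  253–267 then 1–99 → 15 + 99 = 114 bp
Sorted largest to smallest: 114, 64, 50, 39 bp.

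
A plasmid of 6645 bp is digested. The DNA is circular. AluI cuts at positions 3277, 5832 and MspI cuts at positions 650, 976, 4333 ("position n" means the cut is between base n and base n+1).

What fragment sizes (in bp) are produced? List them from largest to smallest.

Combined cut positions (sorted): 650, 976, 3277, 4333, 5832.
Circular molecule, 5 cuts → 5 fragments:
  976 − 650 = 326 bp
  3277 − 976 = 2301 bp
  4333 − 3277 = 1056 bp
  5832 − 4333 = 1499 bp
  wrap: 6645 − 5832 + 650 = 1463 bp
Sorted largest to smallest: 2301, 1499, 1463, 1056, 326 bp.

2301, 1499, 1463, 1056, 326 bp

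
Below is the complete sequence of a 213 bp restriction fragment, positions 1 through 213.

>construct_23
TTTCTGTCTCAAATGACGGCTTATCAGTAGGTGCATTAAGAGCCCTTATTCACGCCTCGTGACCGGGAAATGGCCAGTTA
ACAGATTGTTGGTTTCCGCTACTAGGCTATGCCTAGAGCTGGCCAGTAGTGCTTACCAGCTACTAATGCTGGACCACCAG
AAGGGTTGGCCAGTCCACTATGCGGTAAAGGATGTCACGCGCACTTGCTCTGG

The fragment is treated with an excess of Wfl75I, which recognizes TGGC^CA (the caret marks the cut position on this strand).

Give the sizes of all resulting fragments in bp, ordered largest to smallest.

Wfl75I sites (TGGCCA) start at positions 71, 120, 167.
Wfl75I cuts after base 4 of each site, so after positions 74, 123, 170.
Linear molecule, 3 cuts → 4 fragments:
  1–74 → 74 bp
  75–123 → 49 bp
  124–170 → 47 bp
  171–213 → 43 bp
Sorted largest to smallest: 74, 49, 47, 43 bp.

74, 49, 47, 43 bp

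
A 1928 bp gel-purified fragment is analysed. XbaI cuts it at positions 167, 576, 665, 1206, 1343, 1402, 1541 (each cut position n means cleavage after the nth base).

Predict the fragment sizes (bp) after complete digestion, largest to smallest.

Linear molecule, 7 cuts → 8 fragments:
  167 − 0 = 167 bp
  576 − 167 = 409 bp
  665 − 576 = 89 bp
  1206 − 665 = 541 bp
  1343 − 1206 = 137 bp
  1402 − 1343 = 59 bp
  1541 − 1402 = 139 bp
  1928 − 1541 = 387 bp
Sorted largest to smallest: 541, 409, 387, 167, 139, 137, 89, 59 bp.

541, 409, 387, 167, 139, 137, 89, 59 bp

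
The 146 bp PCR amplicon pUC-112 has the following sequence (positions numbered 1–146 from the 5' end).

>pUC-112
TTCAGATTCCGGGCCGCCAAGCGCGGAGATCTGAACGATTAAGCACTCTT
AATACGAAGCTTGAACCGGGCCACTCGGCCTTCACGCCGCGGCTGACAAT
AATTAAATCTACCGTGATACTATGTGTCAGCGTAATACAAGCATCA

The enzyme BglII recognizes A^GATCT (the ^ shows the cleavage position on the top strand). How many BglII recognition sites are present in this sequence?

1

AGATCT occurs starting at position 27.
BglII cuts at 1 site.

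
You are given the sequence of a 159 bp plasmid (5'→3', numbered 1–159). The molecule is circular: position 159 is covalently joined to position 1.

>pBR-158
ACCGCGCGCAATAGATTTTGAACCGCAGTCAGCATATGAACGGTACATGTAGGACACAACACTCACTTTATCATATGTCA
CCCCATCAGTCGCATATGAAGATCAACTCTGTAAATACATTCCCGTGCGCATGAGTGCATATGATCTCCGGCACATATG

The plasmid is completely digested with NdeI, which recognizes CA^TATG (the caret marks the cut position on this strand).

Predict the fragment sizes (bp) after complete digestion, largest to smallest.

NdeI sites (CATATG) start at positions 33, 72, 93, 138, 154.
NdeI cuts after base 2 of each site, so after positions 34, 73, 94, 139, 155.
Circular molecule, 5 cuts → 5 fragments:
  35–73 → 39 bp
  74–94 → 21 bp
  95–139 → 45 bp
  140–155 → 16 bp
  156–159 then 1–34 → 4 + 34 = 38 bp
Sorted largest to smallest: 45, 39, 38, 21, 16 bp.

45, 39, 38, 21, 16 bp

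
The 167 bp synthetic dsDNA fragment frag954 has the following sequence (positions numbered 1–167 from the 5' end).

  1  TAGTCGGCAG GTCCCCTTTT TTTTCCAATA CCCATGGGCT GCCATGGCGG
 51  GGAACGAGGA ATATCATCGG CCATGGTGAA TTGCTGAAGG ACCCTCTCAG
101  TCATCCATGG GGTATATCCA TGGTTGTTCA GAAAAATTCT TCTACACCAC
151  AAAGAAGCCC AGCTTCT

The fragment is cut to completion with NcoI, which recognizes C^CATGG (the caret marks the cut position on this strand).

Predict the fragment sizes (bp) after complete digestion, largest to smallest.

49, 34, 32, 29, 13, 10 bp

NcoI sites (CCATGG) start at positions 32, 42, 71, 105, 118.
NcoI cuts after the first base of each site, so after positions 32, 42, 71, 105, 118.
Linear molecule, 5 cuts → 6 fragments:
  1–32 → 32 bp
  33–42 → 10 bp
  43–71 → 29 bp
  72–105 → 34 bp
  106–118 → 13 bp
  119–167 → 49 bp
Sorted largest to smallest: 49, 34, 32, 29, 13, 10 bp.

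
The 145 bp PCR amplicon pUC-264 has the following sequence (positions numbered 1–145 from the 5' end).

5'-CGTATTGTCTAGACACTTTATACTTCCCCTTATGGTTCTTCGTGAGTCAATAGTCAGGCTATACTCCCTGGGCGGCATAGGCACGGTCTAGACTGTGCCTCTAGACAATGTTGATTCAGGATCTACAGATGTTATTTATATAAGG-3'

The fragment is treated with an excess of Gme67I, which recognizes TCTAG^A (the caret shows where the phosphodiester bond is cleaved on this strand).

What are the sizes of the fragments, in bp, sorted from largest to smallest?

79, 41, 13, 12 bp

Gme67I sites (TCTAGA) start at positions 8, 87, 100.
Gme67I cuts after base 5 of each site (before the last base), so after positions 12, 91, 104.
Linear molecule, 3 cuts → 4 fragments:
  1–12 → 12 bp
  13–91 → 79 bp
  92–104 → 13 bp
  105–145 → 41 bp
Sorted largest to smallest: 79, 41, 13, 12 bp.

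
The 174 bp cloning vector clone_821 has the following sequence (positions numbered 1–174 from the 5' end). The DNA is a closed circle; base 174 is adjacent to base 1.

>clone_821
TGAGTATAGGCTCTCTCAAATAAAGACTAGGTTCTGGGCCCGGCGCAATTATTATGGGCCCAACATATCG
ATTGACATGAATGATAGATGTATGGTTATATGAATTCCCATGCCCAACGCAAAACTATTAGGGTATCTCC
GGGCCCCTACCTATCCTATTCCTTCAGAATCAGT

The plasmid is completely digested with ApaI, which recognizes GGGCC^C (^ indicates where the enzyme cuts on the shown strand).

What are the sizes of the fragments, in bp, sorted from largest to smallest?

85, 69, 20 bp

ApaI sites (GGGCCC) start at positions 36, 56, 141.
ApaI cuts after base 5 of each site (before the last base), so after positions 40, 60, 145.
Circular molecule, 3 cuts → 3 fragments:
  41–60 → 20 bp
  61–145 → 85 bp
  146–174 then 1–40 → 29 + 40 = 69 bp
Sorted largest to smallest: 85, 69, 20 bp.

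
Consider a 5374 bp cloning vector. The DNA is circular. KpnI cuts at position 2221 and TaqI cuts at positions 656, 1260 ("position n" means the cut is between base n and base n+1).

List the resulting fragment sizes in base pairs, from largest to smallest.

3809, 961, 604 bp

Combined cut positions (sorted): 656, 1260, 2221.
Circular molecule, 3 cuts → 3 fragments:
  1260 − 656 = 604 bp
  2221 − 1260 = 961 bp
  wrap: 5374 − 2221 + 656 = 3809 bp
Sorted largest to smallest: 3809, 961, 604 bp.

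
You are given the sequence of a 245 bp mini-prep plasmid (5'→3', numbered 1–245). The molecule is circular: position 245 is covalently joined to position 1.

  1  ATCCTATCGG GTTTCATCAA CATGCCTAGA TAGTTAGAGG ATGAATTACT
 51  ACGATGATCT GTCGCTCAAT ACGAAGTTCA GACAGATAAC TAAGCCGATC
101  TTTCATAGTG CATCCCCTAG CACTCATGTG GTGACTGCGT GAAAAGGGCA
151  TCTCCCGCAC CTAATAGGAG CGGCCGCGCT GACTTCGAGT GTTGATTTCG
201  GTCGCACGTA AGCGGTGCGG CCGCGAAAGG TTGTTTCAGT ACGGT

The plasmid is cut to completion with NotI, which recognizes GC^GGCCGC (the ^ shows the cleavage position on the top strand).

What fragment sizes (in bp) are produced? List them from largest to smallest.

NotI sites (GCGGCCGC) start at positions 170, 217.
NotI cuts after base 2 of each site, so after positions 171, 218.
Circular molecule, 2 cuts → 2 fragments:
  172–218 → 47 bp
  219–245 then 1–171 → 27 + 171 = 198 bp
Sorted largest to smallest: 198, 47 bp.

198, 47 bp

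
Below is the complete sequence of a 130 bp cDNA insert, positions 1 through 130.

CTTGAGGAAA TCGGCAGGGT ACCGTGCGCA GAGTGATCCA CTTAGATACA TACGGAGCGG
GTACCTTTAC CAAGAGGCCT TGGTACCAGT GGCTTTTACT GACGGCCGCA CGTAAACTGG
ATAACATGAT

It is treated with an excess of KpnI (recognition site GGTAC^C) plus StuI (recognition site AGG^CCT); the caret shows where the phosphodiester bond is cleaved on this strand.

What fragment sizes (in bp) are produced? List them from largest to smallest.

KpnI sites (GGTACC) start at positions 18, 60, 82.
KpnI cuts after base 5 of each site (before the last base), so after positions 22, 64, 86.
The StuI site (AGGCCT) starts at position 75.
StuI cuts after base 3 of each site, so after position 77.
Combined cut positions: 22, 64, 77, 86.
Linear molecule, 4 cuts → 5 fragments:
  1–22 → 22 bp
  23–64 → 42 bp
  65–77 → 13 bp
  78–86 → 9 bp
  87–130 → 44 bp
Sorted largest to smallest: 44, 42, 22, 13, 9 bp.

44, 42, 22, 13, 9 bp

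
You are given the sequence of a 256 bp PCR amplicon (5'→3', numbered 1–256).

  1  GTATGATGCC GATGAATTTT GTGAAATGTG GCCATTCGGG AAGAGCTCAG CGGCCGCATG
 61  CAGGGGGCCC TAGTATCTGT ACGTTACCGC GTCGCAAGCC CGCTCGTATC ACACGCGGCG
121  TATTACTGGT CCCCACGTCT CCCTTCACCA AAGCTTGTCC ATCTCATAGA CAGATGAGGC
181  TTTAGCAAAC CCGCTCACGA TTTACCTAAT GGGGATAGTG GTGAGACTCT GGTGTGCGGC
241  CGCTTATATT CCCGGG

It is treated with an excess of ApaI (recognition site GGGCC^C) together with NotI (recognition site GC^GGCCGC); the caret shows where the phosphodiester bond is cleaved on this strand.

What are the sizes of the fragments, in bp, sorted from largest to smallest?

168, 51, 19, 18 bp

The ApaI site (GGGCCC) starts at position 65.
ApaI cuts after base 5 of each site (before the last base), so after position 69.
NotI sites (GCGGCCGC) start at positions 50, 236.
NotI cuts after base 2 of each site, so after positions 51, 237.
Combined cut positions: 51, 69, 237.
Linear molecule, 3 cuts → 4 fragments:
  1–51 → 51 bp
  52–69 → 18 bp
  70–237 → 168 bp
  238–256 → 19 bp
Sorted largest to smallest: 168, 51, 19, 18 bp.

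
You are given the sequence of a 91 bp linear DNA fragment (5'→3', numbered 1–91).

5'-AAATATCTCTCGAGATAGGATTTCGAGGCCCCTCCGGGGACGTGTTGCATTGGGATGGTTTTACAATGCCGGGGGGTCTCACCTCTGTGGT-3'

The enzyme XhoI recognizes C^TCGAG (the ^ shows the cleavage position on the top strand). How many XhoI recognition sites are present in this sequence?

1

CTCGAG occurs starting at position 9.
XhoI cuts at 1 site.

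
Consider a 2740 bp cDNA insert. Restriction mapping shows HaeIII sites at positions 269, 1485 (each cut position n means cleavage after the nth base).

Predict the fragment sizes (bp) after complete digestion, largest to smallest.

Linear molecule, 2 cuts → 3 fragments:
  269 − 0 = 269 bp
  1485 − 269 = 1216 bp
  2740 − 1485 = 1255 bp
Sorted largest to smallest: 1255, 1216, 269 bp.

1255, 1216, 269 bp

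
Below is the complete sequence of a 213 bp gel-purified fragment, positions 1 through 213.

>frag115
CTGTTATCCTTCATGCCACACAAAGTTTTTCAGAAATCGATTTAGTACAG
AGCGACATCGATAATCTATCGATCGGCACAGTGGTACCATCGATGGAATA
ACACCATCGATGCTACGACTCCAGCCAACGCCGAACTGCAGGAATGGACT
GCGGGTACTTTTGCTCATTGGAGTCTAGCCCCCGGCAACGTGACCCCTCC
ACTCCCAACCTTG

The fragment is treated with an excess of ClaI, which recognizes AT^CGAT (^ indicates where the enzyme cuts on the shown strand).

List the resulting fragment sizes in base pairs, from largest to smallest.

ClaI sites (ATCGAT) start at positions 36, 57, 68, 89, 106.
ClaI cuts after base 2 of each site, so after positions 37, 58, 69, 90, 107.
Linear molecule, 5 cuts → 6 fragments:
  1–37 → 37 bp
  38–58 → 21 bp
  59–69 → 11 bp
  70–90 → 21 bp
  91–107 → 17 bp
  108–213 → 106 bp
Sorted largest to smallest: 106, 37, 21, 21, 17, 11 bp.

106, 37, 21, 21, 17, 11 bp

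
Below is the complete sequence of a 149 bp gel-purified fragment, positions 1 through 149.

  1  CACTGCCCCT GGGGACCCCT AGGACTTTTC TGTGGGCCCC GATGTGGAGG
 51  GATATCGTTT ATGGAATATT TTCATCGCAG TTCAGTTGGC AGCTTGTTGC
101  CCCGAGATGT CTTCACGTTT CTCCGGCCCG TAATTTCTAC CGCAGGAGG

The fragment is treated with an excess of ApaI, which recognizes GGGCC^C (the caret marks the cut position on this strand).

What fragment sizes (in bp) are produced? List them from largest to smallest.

The ApaI site (GGGCCC) starts at position 34.
ApaI cuts after base 5 of each site (before the last base), so after position 38.
Linear molecule, 1 cut → 2 fragments:
  1–38 → 38 bp
  39–149 → 111 bp
Sorted largest to smallest: 111, 38 bp.

111, 38 bp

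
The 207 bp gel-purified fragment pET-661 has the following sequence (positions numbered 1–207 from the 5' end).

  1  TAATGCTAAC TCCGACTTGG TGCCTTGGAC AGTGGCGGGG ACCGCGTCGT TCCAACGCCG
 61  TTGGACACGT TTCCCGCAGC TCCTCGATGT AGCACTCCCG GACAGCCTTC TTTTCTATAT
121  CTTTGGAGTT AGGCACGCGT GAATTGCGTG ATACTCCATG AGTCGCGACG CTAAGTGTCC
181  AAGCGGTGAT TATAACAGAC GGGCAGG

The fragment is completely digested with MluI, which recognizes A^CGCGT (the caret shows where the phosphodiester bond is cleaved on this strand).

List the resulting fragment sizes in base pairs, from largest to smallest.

The MluI site (ACGCGT) starts at position 135.
MluI cuts after the first base of each site, so after position 135.
Linear molecule, 1 cut → 2 fragments:
  1–135 → 135 bp
  136–207 → 72 bp
Sorted largest to smallest: 135, 72 bp.

135, 72 bp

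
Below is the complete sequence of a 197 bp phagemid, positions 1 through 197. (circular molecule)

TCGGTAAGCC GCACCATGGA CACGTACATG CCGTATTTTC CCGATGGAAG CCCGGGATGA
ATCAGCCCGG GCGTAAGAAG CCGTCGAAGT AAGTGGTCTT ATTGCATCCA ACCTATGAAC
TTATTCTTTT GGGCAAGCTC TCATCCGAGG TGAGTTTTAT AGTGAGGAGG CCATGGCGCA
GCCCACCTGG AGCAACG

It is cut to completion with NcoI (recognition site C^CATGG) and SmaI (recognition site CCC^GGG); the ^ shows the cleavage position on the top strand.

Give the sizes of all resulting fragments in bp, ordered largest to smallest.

103, 40, 39, 15 bp

NcoI sites (CCATGG) start at positions 14, 171.
NcoI cuts after the first base of each site, so after positions 14, 171.
SmaI sites (CCCGGG) start at positions 51, 66.
SmaI cuts after base 3 of each site, so after positions 53, 68.
Combined cut positions: 14, 53, 68, 171.
Circular molecule, 4 cuts → 4 fragments:
  15–53 → 39 bp
  54–68 → 15 bp
  69–171 → 103 bp
  172–197 then 1–14 → 26 + 14 = 40 bp
Sorted largest to smallest: 103, 40, 39, 15 bp.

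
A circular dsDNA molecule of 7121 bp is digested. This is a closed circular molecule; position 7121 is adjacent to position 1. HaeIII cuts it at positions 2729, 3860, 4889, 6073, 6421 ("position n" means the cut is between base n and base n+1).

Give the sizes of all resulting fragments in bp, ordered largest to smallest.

Circular molecule, 5 cuts → 5 fragments:
  3860 − 2729 = 1131 bp
  4889 − 3860 = 1029 bp
  6073 − 4889 = 1184 bp
  6421 − 6073 = 348 bp
  wrap: 7121 − 6421 + 2729 = 3429 bp
Sorted largest to smallest: 3429, 1184, 1131, 1029, 348 bp.

3429, 1184, 1131, 1029, 348 bp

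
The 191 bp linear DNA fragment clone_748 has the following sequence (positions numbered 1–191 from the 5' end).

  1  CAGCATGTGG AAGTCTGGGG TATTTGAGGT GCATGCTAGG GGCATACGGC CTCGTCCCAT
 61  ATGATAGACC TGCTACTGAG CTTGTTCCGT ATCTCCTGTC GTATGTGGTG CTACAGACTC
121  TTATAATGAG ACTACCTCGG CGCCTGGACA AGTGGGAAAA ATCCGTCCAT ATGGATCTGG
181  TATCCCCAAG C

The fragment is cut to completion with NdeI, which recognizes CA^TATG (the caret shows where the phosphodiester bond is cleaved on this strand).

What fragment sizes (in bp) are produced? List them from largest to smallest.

NdeI sites (CATATG) start at positions 58, 168.
NdeI cuts after base 2 of each site, so after positions 59, 169.
Linear molecule, 2 cuts → 3 fragments:
  1–59 → 59 bp
  60–169 → 110 bp
  170–191 → 22 bp
Sorted largest to smallest: 110, 59, 22 bp.

110, 59, 22 bp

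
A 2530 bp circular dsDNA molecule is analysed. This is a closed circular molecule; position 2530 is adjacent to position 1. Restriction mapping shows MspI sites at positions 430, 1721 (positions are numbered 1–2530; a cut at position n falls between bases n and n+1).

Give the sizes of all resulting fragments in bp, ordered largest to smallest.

1291, 1239 bp

Circular molecule, 2 cuts → 2 fragments:
  1721 − 430 = 1291 bp
  wrap: 2530 − 1721 + 430 = 1239 bp
Sorted largest to smallest: 1291, 1239 bp.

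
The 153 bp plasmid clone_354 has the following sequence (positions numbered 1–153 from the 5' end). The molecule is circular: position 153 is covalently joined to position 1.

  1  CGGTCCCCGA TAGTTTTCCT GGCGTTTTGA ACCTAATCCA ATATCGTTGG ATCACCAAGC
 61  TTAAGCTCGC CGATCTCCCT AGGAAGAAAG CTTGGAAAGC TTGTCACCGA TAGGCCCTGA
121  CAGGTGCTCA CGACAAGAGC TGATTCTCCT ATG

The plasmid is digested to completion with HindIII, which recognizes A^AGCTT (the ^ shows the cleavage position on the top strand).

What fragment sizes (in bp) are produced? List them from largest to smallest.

HindIII sites (AAGCTT) start at positions 57, 88, 97.
HindIII cuts after the first base of each site, so after positions 57, 88, 97.
Circular molecule, 3 cuts → 3 fragments:
  58–88 → 31 bp
  89–97 → 9 bp
  98–153 then 1–57 → 56 + 57 = 113 bp
Sorted largest to smallest: 113, 31, 9 bp.

113, 31, 9 bp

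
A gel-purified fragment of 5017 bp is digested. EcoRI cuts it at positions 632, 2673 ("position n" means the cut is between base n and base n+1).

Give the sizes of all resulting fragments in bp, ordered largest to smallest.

2344, 2041, 632 bp

Linear molecule, 2 cuts → 3 fragments:
  632 − 0 = 632 bp
  2673 − 632 = 2041 bp
  5017 − 2673 = 2344 bp
Sorted largest to smallest: 2344, 2041, 632 bp.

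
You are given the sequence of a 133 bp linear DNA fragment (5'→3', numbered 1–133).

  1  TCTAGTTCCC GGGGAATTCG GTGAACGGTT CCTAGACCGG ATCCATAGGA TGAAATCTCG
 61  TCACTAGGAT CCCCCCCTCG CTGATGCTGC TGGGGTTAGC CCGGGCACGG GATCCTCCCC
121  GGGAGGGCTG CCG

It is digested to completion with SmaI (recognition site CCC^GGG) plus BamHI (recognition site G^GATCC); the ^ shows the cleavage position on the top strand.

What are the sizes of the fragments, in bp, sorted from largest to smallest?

SmaI sites (CCCGGG) start at positions 8, 100, 118.
SmaI cuts after base 3 of each site, so after positions 10, 102, 120.
BamHI sites (GGATCC) start at positions 39, 67, 110.
BamHI cuts after the first base of each site, so after positions 39, 67, 110.
Combined cut positions: 10, 39, 67, 102, 110, 120.
Linear molecule, 6 cuts → 7 fragments:
  1–10 → 10 bp
  11–39 → 29 bp
  40–67 → 28 bp
  68–102 → 35 bp
  103–110 → 8 bp
  111–120 → 10 bp
  121–133 → 13 bp
Sorted largest to smallest: 35, 29, 28, 13, 10, 10, 8 bp.

35, 29, 28, 13, 10, 10, 8 bp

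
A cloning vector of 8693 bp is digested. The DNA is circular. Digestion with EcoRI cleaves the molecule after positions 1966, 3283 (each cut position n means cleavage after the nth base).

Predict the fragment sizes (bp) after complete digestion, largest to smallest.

Circular molecule, 2 cuts → 2 fragments:
  3283 − 1966 = 1317 bp
  wrap: 8693 − 3283 + 1966 = 7376 bp
Sorted largest to smallest: 7376, 1317 bp.

7376, 1317 bp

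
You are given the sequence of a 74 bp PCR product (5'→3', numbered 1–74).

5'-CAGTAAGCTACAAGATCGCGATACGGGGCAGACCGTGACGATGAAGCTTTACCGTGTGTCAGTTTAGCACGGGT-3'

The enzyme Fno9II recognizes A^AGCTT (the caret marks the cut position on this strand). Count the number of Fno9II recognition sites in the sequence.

1

AAGCTT occurs starting at position 44.
Fno9II cuts at 1 site.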